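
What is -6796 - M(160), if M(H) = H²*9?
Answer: -237196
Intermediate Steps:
M(H) = 9*H²
-6796 - M(160) = -6796 - 9*160² = -6796 - 9*25600 = -6796 - 1*230400 = -6796 - 230400 = -237196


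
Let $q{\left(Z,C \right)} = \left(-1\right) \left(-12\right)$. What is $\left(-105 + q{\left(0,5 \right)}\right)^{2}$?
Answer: $8649$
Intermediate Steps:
$q{\left(Z,C \right)} = 12$
$\left(-105 + q{\left(0,5 \right)}\right)^{2} = \left(-105 + 12\right)^{2} = \left(-93\right)^{2} = 8649$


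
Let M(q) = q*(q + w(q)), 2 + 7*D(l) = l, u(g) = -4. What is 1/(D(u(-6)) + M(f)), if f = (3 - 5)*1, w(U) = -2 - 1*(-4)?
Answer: -7/6 ≈ -1.1667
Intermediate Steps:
w(U) = 2 (w(U) = -2 + 4 = 2)
f = -2 (f = -2*1 = -2)
D(l) = -2/7 + l/7
M(q) = q*(2 + q) (M(q) = q*(q + 2) = q*(2 + q))
1/(D(u(-6)) + M(f)) = 1/((-2/7 + (⅐)*(-4)) - 2*(2 - 2)) = 1/((-2/7 - 4/7) - 2*0) = 1/(-6/7 + 0) = 1/(-6/7) = -7/6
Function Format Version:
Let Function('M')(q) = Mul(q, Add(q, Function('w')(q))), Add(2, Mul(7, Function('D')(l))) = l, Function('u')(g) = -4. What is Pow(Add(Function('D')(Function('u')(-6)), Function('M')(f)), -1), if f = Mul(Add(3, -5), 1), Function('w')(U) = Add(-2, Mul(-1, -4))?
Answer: Rational(-7, 6) ≈ -1.1667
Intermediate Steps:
Function('w')(U) = 2 (Function('w')(U) = Add(-2, 4) = 2)
f = -2 (f = Mul(-2, 1) = -2)
Function('D')(l) = Add(Rational(-2, 7), Mul(Rational(1, 7), l))
Function('M')(q) = Mul(q, Add(2, q)) (Function('M')(q) = Mul(q, Add(q, 2)) = Mul(q, Add(2, q)))
Pow(Add(Function('D')(Function('u')(-6)), Function('M')(f)), -1) = Pow(Add(Add(Rational(-2, 7), Mul(Rational(1, 7), -4)), Mul(-2, Add(2, -2))), -1) = Pow(Add(Add(Rational(-2, 7), Rational(-4, 7)), Mul(-2, 0)), -1) = Pow(Add(Rational(-6, 7), 0), -1) = Pow(Rational(-6, 7), -1) = Rational(-7, 6)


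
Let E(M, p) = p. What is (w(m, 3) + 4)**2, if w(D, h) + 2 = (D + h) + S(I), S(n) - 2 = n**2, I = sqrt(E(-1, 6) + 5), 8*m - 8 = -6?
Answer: 5329/16 ≈ 333.06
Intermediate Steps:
m = 1/4 (m = 1 + (1/8)*(-6) = 1 - 3/4 = 1/4 ≈ 0.25000)
I = sqrt(11) (I = sqrt(6 + 5) = sqrt(11) ≈ 3.3166)
S(n) = 2 + n**2
w(D, h) = 11 + D + h (w(D, h) = -2 + ((D + h) + (2 + (sqrt(11))**2)) = -2 + ((D + h) + (2 + 11)) = -2 + ((D + h) + 13) = -2 + (13 + D + h) = 11 + D + h)
(w(m, 3) + 4)**2 = ((11 + 1/4 + 3) + 4)**2 = (57/4 + 4)**2 = (73/4)**2 = 5329/16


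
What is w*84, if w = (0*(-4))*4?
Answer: 0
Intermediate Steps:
w = 0 (w = 0*4 = 0)
w*84 = 0*84 = 0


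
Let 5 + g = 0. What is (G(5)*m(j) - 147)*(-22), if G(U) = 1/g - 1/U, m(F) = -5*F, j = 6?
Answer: 2970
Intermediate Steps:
g = -5 (g = -5 + 0 = -5)
G(U) = -⅕ - 1/U (G(U) = 1/(-5) - 1/U = 1*(-⅕) - 1/U = -⅕ - 1/U)
(G(5)*m(j) - 147)*(-22) = (((⅕)*(-5 - 1*5)/5)*(-5*6) - 147)*(-22) = (((⅕)*(⅕)*(-5 - 5))*(-30) - 147)*(-22) = (((⅕)*(⅕)*(-10))*(-30) - 147)*(-22) = (-⅖*(-30) - 147)*(-22) = (12 - 147)*(-22) = -135*(-22) = 2970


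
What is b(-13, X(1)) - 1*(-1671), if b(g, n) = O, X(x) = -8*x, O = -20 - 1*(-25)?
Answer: 1676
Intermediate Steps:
O = 5 (O = -20 + 25 = 5)
b(g, n) = 5
b(-13, X(1)) - 1*(-1671) = 5 - 1*(-1671) = 5 + 1671 = 1676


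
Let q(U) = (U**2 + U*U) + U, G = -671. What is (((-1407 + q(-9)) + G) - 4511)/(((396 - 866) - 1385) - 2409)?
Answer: 1609/1066 ≈ 1.5094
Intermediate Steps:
q(U) = U + 2*U**2 (q(U) = (U**2 + U**2) + U = 2*U**2 + U = U + 2*U**2)
(((-1407 + q(-9)) + G) - 4511)/(((396 - 866) - 1385) - 2409) = (((-1407 - 9*(1 + 2*(-9))) - 671) - 4511)/(((396 - 866) - 1385) - 2409) = (((-1407 - 9*(1 - 18)) - 671) - 4511)/((-470 - 1385) - 2409) = (((-1407 - 9*(-17)) - 671) - 4511)/(-1855 - 2409) = (((-1407 + 153) - 671) - 4511)/(-4264) = ((-1254 - 671) - 4511)*(-1/4264) = (-1925 - 4511)*(-1/4264) = -6436*(-1/4264) = 1609/1066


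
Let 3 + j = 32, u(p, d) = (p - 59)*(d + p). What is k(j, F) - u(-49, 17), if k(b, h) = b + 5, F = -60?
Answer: -3422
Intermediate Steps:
u(p, d) = (-59 + p)*(d + p)
j = 29 (j = -3 + 32 = 29)
k(b, h) = 5 + b
k(j, F) - u(-49, 17) = (5 + 29) - ((-49)**2 - 59*17 - 59*(-49) + 17*(-49)) = 34 - (2401 - 1003 + 2891 - 833) = 34 - 1*3456 = 34 - 3456 = -3422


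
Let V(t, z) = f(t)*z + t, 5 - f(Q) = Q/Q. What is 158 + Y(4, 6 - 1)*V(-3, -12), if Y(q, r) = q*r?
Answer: -862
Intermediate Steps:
f(Q) = 4 (f(Q) = 5 - Q/Q = 5 - 1*1 = 5 - 1 = 4)
V(t, z) = t + 4*z (V(t, z) = 4*z + t = t + 4*z)
158 + Y(4, 6 - 1)*V(-3, -12) = 158 + (4*(6 - 1))*(-3 + 4*(-12)) = 158 + (4*5)*(-3 - 48) = 158 + 20*(-51) = 158 - 1020 = -862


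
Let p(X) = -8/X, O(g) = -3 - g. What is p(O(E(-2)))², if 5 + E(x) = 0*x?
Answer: 16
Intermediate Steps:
E(x) = -5 (E(x) = -5 + 0*x = -5 + 0 = -5)
p(O(E(-2)))² = (-8/(-3 - 1*(-5)))² = (-8/(-3 + 5))² = (-8/2)² = (-8*½)² = (-4)² = 16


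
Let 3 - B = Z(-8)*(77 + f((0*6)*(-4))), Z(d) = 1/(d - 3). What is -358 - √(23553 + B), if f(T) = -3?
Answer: -358 - √2851090/11 ≈ -511.50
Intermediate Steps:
Z(d) = 1/(-3 + d)
B = 107/11 (B = 3 - (77 - 3)/(-3 - 8) = 3 - 74/(-11) = 3 - (-1)*74/11 = 3 - 1*(-74/11) = 3 + 74/11 = 107/11 ≈ 9.7273)
-358 - √(23553 + B) = -358 - √(23553 + 107/11) = -358 - √(259190/11) = -358 - √2851090/11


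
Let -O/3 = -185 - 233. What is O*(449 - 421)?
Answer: 35112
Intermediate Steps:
O = 1254 (O = -3*(-185 - 233) = -3*(-418) = 1254)
O*(449 - 421) = 1254*(449 - 421) = 1254*28 = 35112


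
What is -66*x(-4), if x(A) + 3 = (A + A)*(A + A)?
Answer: -4026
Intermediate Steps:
x(A) = -3 + 4*A² (x(A) = -3 + (A + A)*(A + A) = -3 + (2*A)*(2*A) = -3 + 4*A²)
-66*x(-4) = -66*(-3 + 4*(-4)²) = -66*(-3 + 4*16) = -66*(-3 + 64) = -66*61 = -4026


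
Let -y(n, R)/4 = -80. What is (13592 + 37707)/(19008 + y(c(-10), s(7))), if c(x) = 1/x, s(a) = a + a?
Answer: 51299/19328 ≈ 2.6541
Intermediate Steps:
s(a) = 2*a
y(n, R) = 320 (y(n, R) = -4*(-80) = 320)
(13592 + 37707)/(19008 + y(c(-10), s(7))) = (13592 + 37707)/(19008 + 320) = 51299/19328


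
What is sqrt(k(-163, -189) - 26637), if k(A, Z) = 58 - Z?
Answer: I*sqrt(26390) ≈ 162.45*I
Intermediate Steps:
sqrt(k(-163, -189) - 26637) = sqrt((58 - 1*(-189)) - 26637) = sqrt((58 + 189) - 26637) = sqrt(247 - 26637) = sqrt(-26390) = I*sqrt(26390)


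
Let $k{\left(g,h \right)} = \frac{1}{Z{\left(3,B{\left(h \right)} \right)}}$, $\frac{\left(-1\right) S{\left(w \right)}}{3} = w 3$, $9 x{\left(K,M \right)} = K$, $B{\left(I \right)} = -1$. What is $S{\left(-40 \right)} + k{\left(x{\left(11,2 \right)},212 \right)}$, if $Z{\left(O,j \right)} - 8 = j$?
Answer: $\frac{2521}{7} \approx 360.14$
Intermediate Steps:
$x{\left(K,M \right)} = \frac{K}{9}$
$S{\left(w \right)} = - 9 w$ ($S{\left(w \right)} = - 3 w 3 = - 3 \cdot 3 w = - 9 w$)
$Z{\left(O,j \right)} = 8 + j$
$k{\left(g,h \right)} = \frac{1}{7}$ ($k{\left(g,h \right)} = \frac{1}{8 - 1} = \frac{1}{7}$)
$S{\left(-40 \right)} + k{\left(x{\left(11,2 \right)},212 \right)} = \left(-9\right) \left(-40\right) + \frac{1}{7} = 360 + \frac{1}{7} = \frac{2521}{7}$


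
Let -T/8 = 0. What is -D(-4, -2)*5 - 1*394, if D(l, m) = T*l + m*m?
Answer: -414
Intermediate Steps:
T = 0 (T = -8*0 = 0)
D(l, m) = m**2 (D(l, m) = 0*l + m*m = 0 + m**2 = m**2)
-D(-4, -2)*5 - 1*394 = -1*(-2)**2*5 - 1*394 = -1*4*5 - 394 = -4*5 - 394 = -20 - 394 = -414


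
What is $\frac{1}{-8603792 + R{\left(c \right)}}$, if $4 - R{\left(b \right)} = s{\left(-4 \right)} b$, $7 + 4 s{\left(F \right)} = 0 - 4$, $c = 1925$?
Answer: $- \frac{4}{34393977} \approx -1.163 \cdot 10^{-7}$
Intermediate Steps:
$s{\left(F \right)} = - \frac{11}{4}$ ($s{\left(F \right)} = - \frac{7}{4} + \frac{0 - 4}{4} = - \frac{7}{4} + \frac{1}{4} \left(-4\right) = - \frac{7}{4} - 1 = - \frac{11}{4}$)
$R{\left(b \right)} = 4 + \frac{11 b}{4}$ ($R{\left(b \right)} = 4 - - \frac{11 b}{4} = 4 + \frac{11 b}{4}$)
$\frac{1}{-8603792 + R{\left(c \right)}} = \frac{1}{-8603792 + \left(4 + \frac{11}{4} \cdot 1925\right)} = \frac{1}{-8603792 + \left(4 + \frac{21175}{4}\right)} = \frac{1}{-8603792 + \frac{21191}{4}} = \frac{1}{- \frac{34393977}{4}} = - \frac{4}{34393977}$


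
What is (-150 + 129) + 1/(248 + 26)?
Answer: -5753/274 ≈ -20.996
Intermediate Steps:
(-150 + 129) + 1/(248 + 26) = -21 + 1/274 = -5753/274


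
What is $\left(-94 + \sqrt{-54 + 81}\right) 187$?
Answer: $-17578 + 561 \sqrt{3} \approx -16606.0$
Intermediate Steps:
$\left(-94 + \sqrt{-54 + 81}\right) 187 = \left(-94 + \sqrt{27}\right) 187 = \left(-94 + 3 \sqrt{3}\right) 187 = -17578 + 561 \sqrt{3}$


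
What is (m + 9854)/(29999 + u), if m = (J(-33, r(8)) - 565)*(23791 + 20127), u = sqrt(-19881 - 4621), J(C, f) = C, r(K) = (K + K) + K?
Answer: -787567046890/899964503 + 26253110*I*sqrt(24502)/899964503 ≈ -875.11 + 4.5662*I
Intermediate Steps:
r(K) = 3*K (r(K) = 2*K + K = 3*K)
u = I*sqrt(24502) (u = sqrt(-24502) = I*sqrt(24502) ≈ 156.53*I)
m = -26262964 (m = (-33 - 565)*(23791 + 20127) = -598*43918 = -26262964)
(m + 9854)/(29999 + u) = (-26262964 + 9854)/(29999 + I*sqrt(24502)) = -26253110/(29999 + I*sqrt(24502))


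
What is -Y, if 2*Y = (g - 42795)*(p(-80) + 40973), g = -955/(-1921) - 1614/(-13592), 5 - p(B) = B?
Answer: 11469257684071497/13055116 ≈ 8.7853e+8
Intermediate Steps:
p(B) = 5 - B
g = 8040427/13055116 (g = -955*(-1/1921) - 1614*(-1/13592) = 955/1921 + 807/6796 = 8040427/13055116 ≈ 0.61588)
Y = -11469257684071497/13055116 (Y = ((8040427/13055116 - 42795)*((5 - 1*(-80)) + 40973))/2 = (-558685648793*((5 + 80) + 40973)/13055116)/2 = (-558685648793*(85 + 40973)/13055116)/2 = (-558685648793/13055116*41058)/2 = (½)*(-11469257684071497/6527558) = -11469257684071497/13055116 ≈ -8.7853e+8)
-Y = -1*(-11469257684071497/13055116) = 11469257684071497/13055116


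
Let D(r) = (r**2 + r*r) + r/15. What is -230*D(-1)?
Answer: -1334/3 ≈ -444.67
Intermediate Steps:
D(r) = 2*r**2 + r/15 (D(r) = (r**2 + r**2) + r*(1/15) = 2*r**2 + r/15)
-230*D(-1) = -46*(-1)*(1 + 30*(-1))/3 = -46*(-1)*(1 - 30)/3 = -46*(-1)*(-29)/3 = -230*29/15 = -1334/3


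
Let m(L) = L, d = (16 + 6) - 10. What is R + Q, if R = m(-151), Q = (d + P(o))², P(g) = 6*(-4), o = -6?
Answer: -7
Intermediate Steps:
d = 12 (d = 22 - 10 = 12)
P(g) = -24
Q = 144 (Q = (12 - 24)² = (-12)² = 144)
R = -151
R + Q = -151 + 144 = -7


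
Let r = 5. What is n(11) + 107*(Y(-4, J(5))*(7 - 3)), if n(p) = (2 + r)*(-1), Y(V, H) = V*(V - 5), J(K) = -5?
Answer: 15401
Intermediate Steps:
Y(V, H) = V*(-5 + V)
n(p) = -7 (n(p) = (2 + 5)*(-1) = 7*(-1) = -7)
n(11) + 107*(Y(-4, J(5))*(7 - 3)) = -7 + 107*((-4*(-5 - 4))*(7 - 3)) = -7 + 107*(-4*(-9)*4) = -7 + 107*(36*4) = -7 + 107*144 = -7 + 15408 = 15401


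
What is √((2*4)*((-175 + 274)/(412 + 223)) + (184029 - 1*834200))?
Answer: I*√262164698555/635 ≈ 806.33*I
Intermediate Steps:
√((2*4)*((-175 + 274)/(412 + 223)) + (184029 - 1*834200)) = √(8*(99/635) + (184029 - 834200)) = √(8*((1/635)*99) - 650171) = √(8*(99/635) - 650171) = √(792/635 - 650171) = √(-412857793/635) = I*√262164698555/635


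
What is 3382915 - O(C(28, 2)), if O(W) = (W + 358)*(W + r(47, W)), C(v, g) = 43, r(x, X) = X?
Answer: 3348429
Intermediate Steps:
O(W) = 2*W*(358 + W) (O(W) = (W + 358)*(W + W) = (358 + W)*(2*W) = 2*W*(358 + W))
3382915 - O(C(28, 2)) = 3382915 - 2*43*(358 + 43) = 3382915 - 2*43*401 = 3382915 - 1*34486 = 3382915 - 34486 = 3348429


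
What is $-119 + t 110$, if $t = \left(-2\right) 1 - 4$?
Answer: $-779$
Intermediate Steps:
$t = -6$ ($t = -2 - 4 = -6$)
$-119 + t 110 = -119 - 660 = -779$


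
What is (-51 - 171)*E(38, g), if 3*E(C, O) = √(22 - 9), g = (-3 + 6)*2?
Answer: -74*√13 ≈ -266.81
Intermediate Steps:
g = 6 (g = 3*2 = 6)
E(C, O) = √13/3 (E(C, O) = √(22 - 9)/3 = √13/3)
(-51 - 171)*E(38, g) = (-51 - 171)*(√13/3) = -74*√13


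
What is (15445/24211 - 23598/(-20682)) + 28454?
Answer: 263865116744/9272813 ≈ 28456.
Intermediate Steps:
(15445/24211 - 23598/(-20682)) + 28454 = (15445*(1/24211) - 23598*(-1/20682)) + 28454 = (15445/24211 + 437/383) + 28454 = 16495642/9272813 + 28454 = 263865116744/9272813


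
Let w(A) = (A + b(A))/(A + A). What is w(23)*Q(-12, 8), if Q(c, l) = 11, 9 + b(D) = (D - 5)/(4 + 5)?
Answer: 88/23 ≈ 3.8261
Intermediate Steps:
b(D) = -86/9 + D/9 (b(D) = -9 + (D - 5)/(4 + 5) = -9 + (-5 + D)/9 = -9 + (-5 + D)*(1/9) = -9 + (-5/9 + D/9) = -86/9 + D/9)
w(A) = (-86/9 + 10*A/9)/(2*A) (w(A) = (A + (-86/9 + A/9))/(A + A) = (-86/9 + 10*A/9)/((2*A)) = (-86/9 + 10*A/9)*(1/(2*A)) = (-86/9 + 10*A/9)/(2*A))
w(23)*Q(-12, 8) = ((1/9)*(-43 + 5*23)/23)*11 = ((1/9)*(1/23)*(-43 + 115))*11 = ((1/9)*(1/23)*72)*11 = (8/23)*11 = 88/23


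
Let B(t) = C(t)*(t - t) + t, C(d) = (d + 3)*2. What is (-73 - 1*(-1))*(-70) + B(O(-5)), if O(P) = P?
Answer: 5035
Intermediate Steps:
C(d) = 6 + 2*d (C(d) = (3 + d)*2 = 6 + 2*d)
B(t) = t (B(t) = (6 + 2*t)*(t - t) + t = (6 + 2*t)*0 + t = 0 + t = t)
(-73 - 1*(-1))*(-70) + B(O(-5)) = (-73 - 1*(-1))*(-70) - 5 = (-73 + 1)*(-70) - 5 = -72*(-70) - 5 = 5040 - 5 = 5035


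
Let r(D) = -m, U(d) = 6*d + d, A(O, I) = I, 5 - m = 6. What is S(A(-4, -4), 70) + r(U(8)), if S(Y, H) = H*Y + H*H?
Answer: 4621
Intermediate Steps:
m = -1 (m = 5 - 1*6 = 5 - 6 = -1)
U(d) = 7*d
r(D) = 1 (r(D) = -1*(-1) = 1)
S(Y, H) = H**2 + H*Y (S(Y, H) = H*Y + H**2 = H**2 + H*Y)
S(A(-4, -4), 70) + r(U(8)) = 70*(70 - 4) + 1 = 70*66 + 1 = 4620 + 1 = 4621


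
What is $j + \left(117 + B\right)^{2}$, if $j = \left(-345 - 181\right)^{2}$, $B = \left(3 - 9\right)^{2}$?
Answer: $300085$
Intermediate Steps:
$B = 36$ ($B = \left(-6\right)^{2} = 36$)
$j = 276676$ ($j = \left(-526\right)^{2} = 276676$)
$j + \left(117 + B\right)^{2} = 276676 + \left(117 + 36\right)^{2} = 276676 + 153^{2} = 276676 + 23409 = 300085$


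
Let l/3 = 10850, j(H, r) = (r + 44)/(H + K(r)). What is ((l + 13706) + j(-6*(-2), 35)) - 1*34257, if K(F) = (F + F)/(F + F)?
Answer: 156066/13 ≈ 12005.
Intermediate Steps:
K(F) = 1 (K(F) = (2*F)/((2*F)) = (2*F)*(1/(2*F)) = 1)
j(H, r) = (44 + r)/(1 + H) (j(H, r) = (r + 44)/(H + 1) = (44 + r)/(1 + H))
l = 32550 (l = 3*10850 = 32550)
((l + 13706) + j(-6*(-2), 35)) - 1*34257 = ((32550 + 13706) + (44 + 35)/(1 - 6*(-2))) - 1*34257 = (46256 + 79/(1 + 12)) - 34257 = (46256 + 79/13) - 34257 = 601407/13 - 34257 = 156066/13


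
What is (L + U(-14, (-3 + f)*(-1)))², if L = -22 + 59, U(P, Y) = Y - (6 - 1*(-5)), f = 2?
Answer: 729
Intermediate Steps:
U(P, Y) = -11 + Y (U(P, Y) = Y - (6 + 5) = Y - 1*11 = Y - 11 = -11 + Y)
L = 37
(L + U(-14, (-3 + f)*(-1)))² = (37 + (-11 + (-3 + 2)*(-1)))² = (37 + (-11 - 1*(-1)))² = (37 + (-11 + 1))² = (37 - 10)² = 27² = 729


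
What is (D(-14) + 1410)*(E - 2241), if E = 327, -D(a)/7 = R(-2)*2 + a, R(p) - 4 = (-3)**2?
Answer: -2537964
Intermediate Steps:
R(p) = 13 (R(p) = 4 + (-3)**2 = 4 + 9 = 13)
D(a) = -182 - 7*a (D(a) = -7*(13*2 + a) = -7*(26 + a) = -182 - 7*a)
(D(-14) + 1410)*(E - 2241) = ((-182 - 7*(-14)) + 1410)*(327 - 2241) = ((-182 + 98) + 1410)*(-1914) = (-84 + 1410)*(-1914) = 1326*(-1914) = -2537964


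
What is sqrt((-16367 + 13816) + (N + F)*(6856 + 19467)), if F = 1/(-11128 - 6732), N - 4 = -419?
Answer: I*sqrt(871340422892595)/8930 ≈ 3305.5*I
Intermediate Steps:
N = -415 (N = 4 - 419 = -415)
F = -1/17860 (F = 1/(-17860) = -1/17860 ≈ -5.5991e-5)
sqrt((-16367 + 13816) + (N + F)*(6856 + 19467)) = sqrt((-16367 + 13816) + (-415 - 1/17860)*(6856 + 19467)) = sqrt(-2551 - 7411901/17860*26323) = sqrt(-2551 - 195103470023/17860) = sqrt(-195149030883/17860) = I*sqrt(871340422892595)/8930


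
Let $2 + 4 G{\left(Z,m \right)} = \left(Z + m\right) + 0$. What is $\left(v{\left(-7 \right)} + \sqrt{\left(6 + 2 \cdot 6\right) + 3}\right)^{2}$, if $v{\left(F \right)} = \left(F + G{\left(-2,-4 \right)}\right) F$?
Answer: $\left(63 + \sqrt{21}\right)^{2} \approx 4567.4$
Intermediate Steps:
$G{\left(Z,m \right)} = - \frac{1}{2} + \frac{Z}{4} + \frac{m}{4}$ ($G{\left(Z,m \right)} = - \frac{1}{2} + \frac{\left(Z + m\right) + 0}{4} = - \frac{1}{2} + \frac{Z + m}{4} = - \frac{1}{2} + \left(\frac{Z}{4} + \frac{m}{4}\right) = - \frac{1}{2} + \frac{Z}{4} + \frac{m}{4}$)
$v{\left(F \right)} = F \left(-2 + F\right)$ ($v{\left(F \right)} = \left(F + \left(- \frac{1}{2} + \frac{1}{4} \left(-2\right) + \frac{1}{4} \left(-4\right)\right)\right) F = \left(F - 2\right) F = \left(-2 + F\right) F = F \left(-2 + F\right)$)
$\left(v{\left(-7 \right)} + \sqrt{\left(6 + 2 \cdot 6\right) + 3}\right)^{2} = \left(- 7 \left(-2 - 7\right) + \sqrt{\left(6 + 2 \cdot 6\right) + 3}\right)^{2} = \left(\left(-7\right) \left(-9\right) + \sqrt{\left(6 + 12\right) + 3}\right)^{2} = \left(63 + \sqrt{18 + 3}\right)^{2} = \left(63 + \sqrt{21}\right)^{2}$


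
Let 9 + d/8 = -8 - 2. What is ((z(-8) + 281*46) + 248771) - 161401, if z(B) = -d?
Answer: 100448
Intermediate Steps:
d = -152 (d = -72 + 8*(-8 - 2) = -72 + 8*(-10) = -72 - 80 = -152)
z(B) = 152 (z(B) = -1*(-152) = 152)
((z(-8) + 281*46) + 248771) - 161401 = ((152 + 281*46) + 248771) - 161401 = ((152 + 12926) + 248771) - 161401 = (13078 + 248771) - 161401 = 261849 - 161401 = 100448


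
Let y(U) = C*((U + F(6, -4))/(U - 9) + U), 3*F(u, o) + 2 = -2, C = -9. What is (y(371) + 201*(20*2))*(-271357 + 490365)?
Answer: 185985426240/181 ≈ 1.0275e+9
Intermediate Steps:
F(u, o) = -4/3 (F(u, o) = -2/3 + (1/3)*(-2) = -2/3 - 2/3 = -4/3)
y(U) = -9*U - 9*(-4/3 + U)/(-9 + U) (y(U) = -9*((U - 4/3)/(U - 9) + U) = -9*((-4/3 + U)/(-9 + U) + U) = -9*(U + (-4/3 + U)/(-9 + U)) = -9*U - 9*(-4/3 + U)/(-9 + U))
(y(371) + 201*(20*2))*(-271357 + 490365) = (3*(4 - 3*371**2 + 24*371)/(-9 + 371) + 201*(20*2))*(-271357 + 490365) = (3*(4 - 3*137641 + 8904)/362 + 201*40)*219008 = (3*(1/362)*(4 - 412923 + 8904) + 8040)*219008 = (3*(1/362)*(-404015) + 8040)*219008 = (-1212045/362 + 8040)*219008 = (1698435/362)*219008 = 185985426240/181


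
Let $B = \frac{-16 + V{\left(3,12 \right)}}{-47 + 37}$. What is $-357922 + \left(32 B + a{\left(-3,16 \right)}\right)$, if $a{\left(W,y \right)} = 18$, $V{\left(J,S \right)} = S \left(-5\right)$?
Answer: $- \frac{1788304}{5} \approx -3.5766 \cdot 10^{5}$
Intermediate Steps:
$V{\left(J,S \right)} = - 5 S$
$B = \frac{38}{5}$ ($B = \frac{-16 - 60}{-47 + 37} = \frac{-16 - 60}{-10} = \left(-76\right) \left(- \frac{1}{10}\right) = \frac{38}{5} \approx 7.6$)
$-357922 + \left(32 B + a{\left(-3,16 \right)}\right) = -357922 + \left(32 \cdot \frac{38}{5} + 18\right) = -357922 + \left(\frac{1216}{5} + 18\right) = -357922 + \frac{1306}{5} = - \frac{1788304}{5}$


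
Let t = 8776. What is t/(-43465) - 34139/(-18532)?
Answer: 1321214803/805493380 ≈ 1.6403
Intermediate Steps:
t/(-43465) - 34139/(-18532) = 8776/(-43465) - 34139/(-18532) = 8776*(-1/43465) - 34139*(-1/18532) = -8776/43465 + 34139/18532 = 1321214803/805493380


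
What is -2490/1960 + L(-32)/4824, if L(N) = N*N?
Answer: -125059/118188 ≈ -1.0581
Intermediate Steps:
L(N) = N²
-2490/1960 + L(-32)/4824 = -2490/1960 + (-32)²/4824 = -2490*1/1960 + 1024*(1/4824) = -249/196 + 128/603 = -125059/118188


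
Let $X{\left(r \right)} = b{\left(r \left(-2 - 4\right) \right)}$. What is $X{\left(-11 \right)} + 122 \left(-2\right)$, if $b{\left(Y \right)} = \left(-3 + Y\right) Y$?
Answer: $3914$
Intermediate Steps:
$b{\left(Y \right)} = Y \left(-3 + Y\right)$
$X{\left(r \right)} = - 6 r \left(-3 - 6 r\right)$ ($X{\left(r \right)} = r \left(-2 - 4\right) \left(-3 + r \left(-2 - 4\right)\right) = r \left(-6\right) \left(-3 + r \left(-6\right)\right) = - 6 r \left(-3 - 6 r\right)$)
$X{\left(-11 \right)} + 122 \left(-2\right) = 18 \left(-11\right) \left(1 + 2 \left(-11\right)\right) + 122 \left(-2\right) = 18 \left(-11\right) \left(1 - 22\right) - 244 = 18 \left(-11\right) \left(-21\right) - 244 = 4158 - 244 = 3914$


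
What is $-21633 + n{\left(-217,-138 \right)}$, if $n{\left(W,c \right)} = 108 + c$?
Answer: $-21663$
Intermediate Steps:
$-21633 + n{\left(-217,-138 \right)} = -21633 + \left(108 - 138\right) = -21633 - 30 = -21663$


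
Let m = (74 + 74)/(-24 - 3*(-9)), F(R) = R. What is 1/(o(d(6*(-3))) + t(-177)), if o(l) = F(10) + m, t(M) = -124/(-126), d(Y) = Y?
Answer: 63/3800 ≈ 0.016579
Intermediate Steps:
m = 148/3 (m = 148/(-24 + 27) = 148/3 ≈ 49.333)
t(M) = 62/63 (t(M) = -124*(-1/126) = 62/63)
o(l) = 178/3 (o(l) = 10 + 148/3 = 178/3)
1/(o(d(6*(-3))) + t(-177)) = 1/(178/3 + 62/63) = 1/(3800/63) = 63/3800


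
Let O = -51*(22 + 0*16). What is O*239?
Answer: -268158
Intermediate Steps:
O = -1122 (O = -51*(22 + 0) = -51*22 = -1122)
O*239 = -1122*239 = -268158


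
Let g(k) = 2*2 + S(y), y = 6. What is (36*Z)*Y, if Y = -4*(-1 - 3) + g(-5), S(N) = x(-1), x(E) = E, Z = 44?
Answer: 30096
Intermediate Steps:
S(N) = -1
g(k) = 3 (g(k) = 2*2 - 1 = 4 - 1 = 3)
Y = 19 (Y = -4*(-1 - 3) + 3 = -4*(-4) + 3 = 16 + 3 = 19)
(36*Z)*Y = (36*44)*19 = 1584*19 = 30096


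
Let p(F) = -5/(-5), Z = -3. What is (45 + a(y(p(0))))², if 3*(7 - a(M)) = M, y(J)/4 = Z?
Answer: 3136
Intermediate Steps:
p(F) = 1 (p(F) = -5*(-⅕) = 1)
y(J) = -12 (y(J) = 4*(-3) = -12)
a(M) = 7 - M/3
(45 + a(y(p(0))))² = (45 + (7 - ⅓*(-12)))² = (45 + (7 + 4))² = (45 + 11)² = 56² = 3136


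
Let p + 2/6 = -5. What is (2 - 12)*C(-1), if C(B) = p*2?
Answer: 320/3 ≈ 106.67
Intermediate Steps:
p = -16/3 (p = -⅓ - 5 = -16/3 ≈ -5.3333)
C(B) = -32/3 (C(B) = -16/3*2 = -32/3)
(2 - 12)*C(-1) = (2 - 12)*(-32/3) = -10*(-32/3) = 320/3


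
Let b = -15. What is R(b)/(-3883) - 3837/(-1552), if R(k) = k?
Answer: 14922351/6026416 ≈ 2.4762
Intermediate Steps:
R(b)/(-3883) - 3837/(-1552) = -15/(-3883) - 3837/(-1552) = -15*(-1/3883) - 3837*(-1/1552) = 15/3883 + 3837/1552 = 14922351/6026416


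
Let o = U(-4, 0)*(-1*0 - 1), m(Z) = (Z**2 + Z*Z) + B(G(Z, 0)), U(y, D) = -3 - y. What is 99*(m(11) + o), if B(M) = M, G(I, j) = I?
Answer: 24948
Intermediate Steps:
m(Z) = Z + 2*Z**2 (m(Z) = (Z**2 + Z*Z) + Z = (Z**2 + Z**2) + Z = 2*Z**2 + Z = Z + 2*Z**2)
o = -1 (o = (-3 - 1*(-4))*(-1*0 - 1) = (-3 + 4)*(0 - 1) = 1*(-1) = -1)
99*(m(11) + o) = 99*(11*(1 + 2*11) - 1) = 99*(11*(1 + 22) - 1) = 99*(11*23 - 1) = 99*(253 - 1) = 99*252 = 24948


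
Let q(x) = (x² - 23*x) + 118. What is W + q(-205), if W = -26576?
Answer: 20282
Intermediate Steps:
q(x) = 118 + x² - 23*x
W + q(-205) = -26576 + (118 + (-205)² - 23*(-205)) = -26576 + (118 + 42025 + 4715) = -26576 + 46858 = 20282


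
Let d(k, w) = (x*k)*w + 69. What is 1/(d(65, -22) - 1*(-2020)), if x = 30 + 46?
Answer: -1/106591 ≈ -9.3816e-6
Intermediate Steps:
x = 76
d(k, w) = 69 + 76*k*w (d(k, w) = (76*k)*w + 69 = 76*k*w + 69 = 69 + 76*k*w)
1/(d(65, -22) - 1*(-2020)) = 1/((69 + 76*65*(-22)) - 1*(-2020)) = 1/((69 - 108680) + 2020) = 1/(-108611 + 2020) = 1/(-106591) = -1/106591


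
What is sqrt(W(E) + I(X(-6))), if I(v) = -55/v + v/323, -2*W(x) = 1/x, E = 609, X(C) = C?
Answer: 2*sqrt(88485299931)/196707 ≈ 3.0244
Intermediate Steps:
W(x) = -1/(2*x)
I(v) = -55/v + v/323 (I(v) = -55/v + v*(1/323) = -55/v + v/323)
sqrt(W(E) + I(X(-6))) = sqrt(-1/2/609 + (-55/(-6) + (1/323)*(-6))) = sqrt(-1/2*1/609 + (-55*(-1/6) - 6/323)) = sqrt(-1/1218 + (55/6 - 6/323)) = sqrt(-1/1218 + 17729/1938) = sqrt(1799332/196707) = 2*sqrt(88485299931)/196707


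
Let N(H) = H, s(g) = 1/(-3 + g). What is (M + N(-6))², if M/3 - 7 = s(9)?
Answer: 961/4 ≈ 240.25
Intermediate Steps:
M = 43/2 (M = 21 + 3/(-3 + 9) = 21 + 3/6 = 21 + 3*(⅙) = 21 + ½ = 43/2 ≈ 21.500)
(M + N(-6))² = (43/2 - 6)² = (31/2)² = 961/4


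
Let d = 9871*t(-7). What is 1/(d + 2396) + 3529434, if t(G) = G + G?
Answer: 479290078331/135798 ≈ 3.5294e+6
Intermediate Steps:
t(G) = 2*G
d = -138194 (d = 9871*(2*(-7)) = 9871*(-14) = -138194)
1/(d + 2396) + 3529434 = 1/(-138194 + 2396) + 3529434 = 1/(-135798) + 3529434 = -1/135798 + 3529434 = 479290078331/135798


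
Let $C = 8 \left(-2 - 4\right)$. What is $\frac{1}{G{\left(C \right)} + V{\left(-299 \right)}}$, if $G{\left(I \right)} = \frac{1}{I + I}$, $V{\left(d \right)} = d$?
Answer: $- \frac{96}{28705} \approx -0.0033444$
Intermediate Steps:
$C = -48$ ($C = 8 \left(-6\right) = -48$)
$G{\left(I \right)} = \frac{1}{2 I}$
$\frac{1}{G{\left(C \right)} + V{\left(-299 \right)}} = \frac{1}{\frac{1}{2 \left(-48\right)} - 299} = \frac{1}{\frac{1}{2} \left(- \frac{1}{48}\right) - 299} = \frac{1}{- \frac{1}{96} - 299} = \frac{1}{- \frac{28705}{96}} = - \frac{96}{28705}$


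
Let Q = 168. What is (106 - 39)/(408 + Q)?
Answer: 67/576 ≈ 0.11632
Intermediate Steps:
(106 - 39)/(408 + Q) = (106 - 39)/(408 + 168) = 67/576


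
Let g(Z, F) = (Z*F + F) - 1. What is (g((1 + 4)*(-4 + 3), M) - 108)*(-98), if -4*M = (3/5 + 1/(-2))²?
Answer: 534051/50 ≈ 10681.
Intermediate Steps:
M = -1/400 (M = -(3/5 + 1/(-2))²/4 = -(3*(⅕) + 1*(-½))²/4 = -(⅗ - ½)²/4 = -(⅒)²/4 = -¼*1/100 = -1/400 ≈ -0.0025000)
g(Z, F) = -1 + F + F*Z (g(Z, F) = (F*Z + F) - 1 = (F + F*Z) - 1 = -1 + F + F*Z)
(g((1 + 4)*(-4 + 3), M) - 108)*(-98) = ((-1 - 1/400 - (1 + 4)*(-4 + 3)/400) - 108)*(-98) = ((-1 - 1/400 - (-1)/80) - 108)*(-98) = ((-1 - 1/400 - 1/400*(-5)) - 108)*(-98) = ((-1 - 1/400 + 1/80) - 108)*(-98) = (-99/100 - 108)*(-98) = -10899/100*(-98) = 534051/50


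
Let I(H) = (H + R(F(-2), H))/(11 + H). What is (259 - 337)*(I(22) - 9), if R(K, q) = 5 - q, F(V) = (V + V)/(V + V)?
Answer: 7592/11 ≈ 690.18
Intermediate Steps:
F(V) = 1 (F(V) = (2*V)/((2*V)) = (2*V)*(1/(2*V)) = 1)
I(H) = 5/(11 + H) (I(H) = (H + (5 - H))/(11 + H) = 5/(11 + H))
(259 - 337)*(I(22) - 9) = (259 - 337)*(5/(11 + 22) - 9) = -78*(5/33 - 9) = -78*(-292/33) = 7592/11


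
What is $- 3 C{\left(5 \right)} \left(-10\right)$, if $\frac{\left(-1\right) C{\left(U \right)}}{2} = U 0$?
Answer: $0$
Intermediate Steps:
$C{\left(U \right)} = 0$ ($C{\left(U \right)} = - 2 U 0 = \left(-2\right) 0 = 0$)
$- 3 C{\left(5 \right)} \left(-10\right) = \left(-3\right) 0 \left(-10\right) = 0 \left(-10\right) = 0$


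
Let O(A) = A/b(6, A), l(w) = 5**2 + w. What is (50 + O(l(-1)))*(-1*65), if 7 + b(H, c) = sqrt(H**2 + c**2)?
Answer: -1840670/563 - 9360*sqrt(17)/563 ≈ -3337.9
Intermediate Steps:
b(H, c) = -7 + sqrt(H**2 + c**2)
l(w) = 25 + w
O(A) = A/(-7 + sqrt(36 + A**2)) (O(A) = A/(-7 + sqrt(6**2 + A**2)) = A/(-7 + sqrt(36 + A**2)))
(50 + O(l(-1)))*(-1*65) = (50 + (25 - 1)/(-7 + sqrt(36 + (25 - 1)**2)))*(-1*65) = (50 + 24/(-7 + sqrt(36 + 24**2)))*(-65) = (50 + 24/(-7 + sqrt(36 + 576)))*(-65) = (50 + 24/(-7 + sqrt(612)))*(-65) = (50 + 24/(-7 + 6*sqrt(17)))*(-65) = -3250 - 1560/(-7 + 6*sqrt(17))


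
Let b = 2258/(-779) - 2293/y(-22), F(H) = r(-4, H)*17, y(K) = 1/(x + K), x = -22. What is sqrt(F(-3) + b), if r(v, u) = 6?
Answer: 2*sqrt(15321385243)/779 ≈ 317.79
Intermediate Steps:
y(K) = 1/(-22 + K)
F(H) = 102 (F(H) = 6*17 = 102)
b = 78592610/779 (b = 2258/(-779) - 2293/(1/(-22 - 22)) = 2258*(-1/779) - 2293/(1/(-44)) = -2258/779 - 2293/(-1/44) = -2258/779 - 2293*(-44) = -2258/779 + 100892 = 78592610/779 ≈ 1.0089e+5)
sqrt(F(-3) + b) = sqrt(102 + 78592610/779) = sqrt(78672068/779) = 2*sqrt(15321385243)/779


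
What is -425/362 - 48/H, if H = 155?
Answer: -83251/56110 ≈ -1.4837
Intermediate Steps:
-425/362 - 48/H = -425/362 - 48/155 = -83251/56110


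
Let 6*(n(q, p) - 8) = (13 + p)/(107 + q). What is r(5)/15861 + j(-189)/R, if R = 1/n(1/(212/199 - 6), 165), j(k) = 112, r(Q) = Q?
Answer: 1542179173687/1663422375 ≈ 927.11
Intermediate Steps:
n(q, p) = 8 + (13 + p)/(6*(107 + q)) (n(q, p) = 8 + ((13 + p)/(107 + q))/6 = 8 + (13 + p)/(6*(107 + q)))
R = 314625/2604398 (R = 1/((5149 + 165 + 48/(212/199 - 6))/(6*(107 + 1/(212/199 - 6)))) = 1/((5149 + 165 + 48/(-982/199))/(6*(107 + 1/(-982/199)))) = 1/((5149 + 165 + 48*(-199/982))/(6*(107 - 199/982))) = 1/((5149 + 165 - 4776/491)/(6*(104875/982))) = 1/((1/6)*(982/104875)*(2604398/491)) = 1/(2604398/314625) = 314625/2604398 ≈ 0.12081)
r(5)/15861 + j(-189)/R = 5/15861 + 112/(314625/2604398) = 5*(1/15861) + 112*(2604398/314625) = 5/15861 + 291692576/314625 = 1542179173687/1663422375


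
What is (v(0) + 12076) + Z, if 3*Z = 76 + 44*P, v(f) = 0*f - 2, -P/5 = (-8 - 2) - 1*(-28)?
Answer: 32338/3 ≈ 10779.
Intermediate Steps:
P = -90 (P = -5*((-8 - 2) - 1*(-28)) = -5*(-10 + 28) = -5*18 = -90)
v(f) = -2 (v(f) = 0 - 2 = -2)
Z = -3884/3 (Z = (76 + 44*(-90))/3 = (76 - 3960)/3 = (⅓)*(-3884) = -3884/3 ≈ -1294.7)
(v(0) + 12076) + Z = (-2 + 12076) - 3884/3 = 12074 - 3884/3 = 32338/3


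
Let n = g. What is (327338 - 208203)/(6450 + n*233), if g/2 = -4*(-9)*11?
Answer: 119135/190986 ≈ 0.62379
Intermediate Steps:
g = 792 (g = 2*(-4*(-9)*11) = 2*(36*11) = 2*396 = 792)
n = 792
(327338 - 208203)/(6450 + n*233) = (327338 - 208203)/(6450 + 792*233) = 119135/(6450 + 184536) = 119135/190986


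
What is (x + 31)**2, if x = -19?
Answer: 144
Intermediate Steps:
(x + 31)**2 = (-19 + 31)**2 = 12**2 = 144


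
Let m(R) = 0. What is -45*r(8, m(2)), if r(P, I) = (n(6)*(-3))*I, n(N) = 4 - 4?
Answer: 0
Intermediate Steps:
n(N) = 0
r(P, I) = 0 (r(P, I) = (0*(-3))*I = 0*I = 0)
-45*r(8, m(2)) = -45*0 = 0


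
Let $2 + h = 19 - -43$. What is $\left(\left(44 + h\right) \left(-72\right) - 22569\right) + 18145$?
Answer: $-11912$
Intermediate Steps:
$h = 60$ ($h = -2 + \left(19 - -43\right) = -2 + \left(19 + 43\right) = -2 + 62 = 60$)
$\left(\left(44 + h\right) \left(-72\right) - 22569\right) + 18145 = \left(\left(44 + 60\right) \left(-72\right) - 22569\right) + 18145 = \left(104 \left(-72\right) - 22569\right) + 18145 = \left(-7488 - 22569\right) + 18145 = -30057 + 18145 = -11912$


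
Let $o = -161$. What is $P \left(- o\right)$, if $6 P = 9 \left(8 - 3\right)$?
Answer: $\frac{2415}{2} \approx 1207.5$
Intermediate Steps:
$P = \frac{15}{2}$ ($P = \frac{9 \left(8 - 3\right)}{6} = \frac{9 \cdot 5}{6} = \frac{1}{6} \cdot 45 = \frac{15}{2} \approx 7.5$)
$P \left(- o\right) = \frac{15 \left(\left(-1\right) \left(-161\right)\right)}{2} = \frac{15}{2} \cdot 161 = \frac{2415}{2}$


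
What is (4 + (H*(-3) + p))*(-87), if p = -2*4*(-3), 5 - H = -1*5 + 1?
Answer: -87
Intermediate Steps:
H = 9 (H = 5 - (-1*5 + 1) = 5 - (-5 + 1) = 5 - 1*(-4) = 5 + 4 = 9)
p = 24 (p = -8*(-3) = 24)
(4 + (H*(-3) + p))*(-87) = (4 + (9*(-3) + 24))*(-87) = (4 + (-27 + 24))*(-87) = (4 - 3)*(-87) = 1*(-87) = -87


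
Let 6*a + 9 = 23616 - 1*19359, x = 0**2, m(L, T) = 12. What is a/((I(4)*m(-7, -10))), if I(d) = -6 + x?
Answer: -59/6 ≈ -9.8333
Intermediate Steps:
x = 0
a = 708 (a = -3/2 + (23616 - 1*19359)/6 = -3/2 + (23616 - 19359)/6 = -3/2 + (1/6)*4257 = -3/2 + 1419/2 = 708)
I(d) = -6 (I(d) = -6 + 0 = -6)
a/((I(4)*m(-7, -10))) = 708/((-6*12)) = 708/(-72) = 708*(-1/72) = -59/6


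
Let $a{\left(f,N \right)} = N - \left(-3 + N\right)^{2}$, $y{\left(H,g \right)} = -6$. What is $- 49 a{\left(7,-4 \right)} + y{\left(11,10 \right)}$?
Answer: $2591$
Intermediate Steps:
$- 49 a{\left(7,-4 \right)} + y{\left(11,10 \right)} = - 49 \left(-4 - \left(-3 - 4\right)^{2}\right) - 6 = - 49 \left(-4 - \left(-7\right)^{2}\right) - 6 = - 49 \left(-4 - 49\right) - 6 = \left(-49\right) \left(-53\right) - 6 = 2597 - 6 = 2591$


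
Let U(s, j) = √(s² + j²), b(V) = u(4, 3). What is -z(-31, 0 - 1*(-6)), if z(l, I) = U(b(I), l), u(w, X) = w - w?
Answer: -31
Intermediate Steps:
u(w, X) = 0
b(V) = 0
U(s, j) = √(j² + s²)
z(l, I) = √(l²) (z(l, I) = √(l² + 0²) = √(l² + 0) = √(l²))
-z(-31, 0 - 1*(-6)) = -√((-31)²) = -√961 = -1*31 = -31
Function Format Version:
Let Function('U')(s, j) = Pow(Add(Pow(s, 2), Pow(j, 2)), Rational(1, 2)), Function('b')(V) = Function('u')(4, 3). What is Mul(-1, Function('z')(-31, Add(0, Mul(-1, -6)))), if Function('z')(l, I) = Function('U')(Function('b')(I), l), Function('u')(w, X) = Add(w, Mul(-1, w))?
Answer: -31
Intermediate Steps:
Function('u')(w, X) = 0
Function('b')(V) = 0
Function('U')(s, j) = Pow(Add(Pow(j, 2), Pow(s, 2)), Rational(1, 2))
Function('z')(l, I) = Pow(Pow(l, 2), Rational(1, 2)) (Function('z')(l, I) = Pow(Add(Pow(l, 2), Pow(0, 2)), Rational(1, 2)) = Pow(Add(Pow(l, 2), 0), Rational(1, 2)) = Pow(Pow(l, 2), Rational(1, 2)))
Mul(-1, Function('z')(-31, Add(0, Mul(-1, -6)))) = Mul(-1, Pow(Pow(-31, 2), Rational(1, 2))) = Mul(-1, Pow(961, Rational(1, 2))) = Mul(-1, 31) = -31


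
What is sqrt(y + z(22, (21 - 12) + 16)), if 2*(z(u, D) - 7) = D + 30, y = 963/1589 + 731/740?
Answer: sqrt(12476271158785)/587930 ≈ 6.0078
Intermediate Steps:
y = 1874179/1175860 (y = 963*(1/1589) + 731*(1/740) = 963/1589 + 731/740 = 1874179/1175860 ≈ 1.5939)
z(u, D) = 22 + D/2 (z(u, D) = 7 + (D + 30)/2 = 7 + (30 + D)/2 = 7 + (15 + D/2) = 22 + D/2)
sqrt(y + z(22, (21 - 12) + 16)) = sqrt(1874179/1175860 + (22 + ((21 - 12) + 16)/2)) = sqrt(1874179/1175860 + (22 + (9 + 16)/2)) = sqrt(1874179/1175860 + (22 + (1/2)*25)) = sqrt(1874179/1175860 + (22 + 25/2)) = sqrt(1874179/1175860 + 69/2) = sqrt(42441349/1175860) = sqrt(12476271158785)/587930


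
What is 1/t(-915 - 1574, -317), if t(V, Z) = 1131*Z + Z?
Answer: -1/358844 ≈ -2.7867e-6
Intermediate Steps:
t(V, Z) = 1132*Z
1/t(-915 - 1574, -317) = 1/(1132*(-317)) = 1/(-358844) = -1/358844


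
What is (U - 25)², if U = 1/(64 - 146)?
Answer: 4206601/6724 ≈ 625.61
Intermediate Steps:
U = -1/82 (U = 1/(-82) = -1/82 ≈ -0.012195)
(U - 25)² = (-1/82 - 25)² = (-2051/82)² = 4206601/6724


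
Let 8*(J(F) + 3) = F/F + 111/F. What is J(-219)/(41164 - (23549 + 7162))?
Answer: -429/1526138 ≈ -0.00028110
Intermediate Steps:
J(F) = -23/8 + 111/(8*F) (J(F) = -3 + (F/F + 111/F)/8 = -3 + (1 + 111/F)/8 = -3 + (⅛ + 111/(8*F)) = -23/8 + 111/(8*F))
J(-219)/(41164 - (23549 + 7162)) = ((⅛)*(111 - 23*(-219))/(-219))/(41164 - (23549 + 7162)) = ((⅛)*(-1/219)*(111 + 5037))/(41164 - 1*30711) = ((⅛)*(-1/219)*5148)/(41164 - 30711) = -429/146/10453 = -429/146*1/10453 = -429/1526138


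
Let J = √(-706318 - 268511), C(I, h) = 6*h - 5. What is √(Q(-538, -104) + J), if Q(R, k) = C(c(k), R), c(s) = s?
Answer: √(-3233 + I*√974829) ≈ 8.5849 + 57.504*I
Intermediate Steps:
C(I, h) = -5 + 6*h
Q(R, k) = -5 + 6*R
J = I*√974829 (J = √(-974829) = I*√974829 ≈ 987.33*I)
√(Q(-538, -104) + J) = √((-5 + 6*(-538)) + I*√974829) = √((-5 - 3228) + I*√974829) = √(-3233 + I*√974829)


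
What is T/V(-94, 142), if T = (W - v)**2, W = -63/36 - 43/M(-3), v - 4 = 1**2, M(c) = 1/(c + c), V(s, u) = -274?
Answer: -1010025/4384 ≈ -230.39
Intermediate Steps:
M(c) = 1/(2*c)
v = 5 (v = 4 + 1**2 = 4 + 1 = 5)
W = 1025/4 (W = -63/36 - 43/((1/2)/(-3)) = -63*1/36 - 43/((1/2)*(-1/3)) = -7/4 - 43/(-1/6) = -7/4 - 43*(-6) = -7/4 + 258 = 1025/4 ≈ 256.25)
T = 1010025/16 (T = (1025/4 - 1*5)**2 = (1025/4 - 5)**2 = (1005/4)**2 = 1010025/16 ≈ 63127.)
T/V(-94, 142) = (1010025/16)/(-274) = (1010025/16)*(-1/274) = -1010025/4384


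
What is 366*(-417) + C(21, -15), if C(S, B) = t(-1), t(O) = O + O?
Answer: -152624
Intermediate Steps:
t(O) = 2*O
C(S, B) = -2 (C(S, B) = 2*(-1) = -2)
366*(-417) + C(21, -15) = 366*(-417) - 2 = -152622 - 2 = -152624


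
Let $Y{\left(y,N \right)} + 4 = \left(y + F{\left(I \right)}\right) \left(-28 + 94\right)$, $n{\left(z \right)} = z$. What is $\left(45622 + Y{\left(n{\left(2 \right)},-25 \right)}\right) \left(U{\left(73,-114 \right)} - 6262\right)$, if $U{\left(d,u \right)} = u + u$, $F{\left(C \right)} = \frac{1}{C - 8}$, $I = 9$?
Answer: $-297345840$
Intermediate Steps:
$F{\left(C \right)} = \frac{1}{-8 + C}$
$U{\left(d,u \right)} = 2 u$
$Y{\left(y,N \right)} = 62 + 66 y$ ($Y{\left(y,N \right)} = -4 + \left(y + \frac{1}{-8 + 9}\right) \left(-28 + 94\right) = -4 + \left(y + 1^{-1}\right) 66 = -4 + \left(y + 1\right) 66 = -4 + \left(1 + y\right) 66 = -4 + \left(66 + 66 y\right) = 62 + 66 y$)
$\left(45622 + Y{\left(n{\left(2 \right)},-25 \right)}\right) \left(U{\left(73,-114 \right)} - 6262\right) = \left(45622 + \left(62 + 66 \cdot 2\right)\right) \left(2 \left(-114\right) - 6262\right) = \left(45622 + \left(62 + 132\right)\right) \left(-228 - 6262\right) = \left(45622 + 194\right) \left(-6490\right) = 45816 \left(-6490\right) = -297345840$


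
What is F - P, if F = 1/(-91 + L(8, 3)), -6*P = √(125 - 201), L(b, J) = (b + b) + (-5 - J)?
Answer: -1/83 + I*√19/3 ≈ -0.012048 + 1.453*I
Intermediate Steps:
L(b, J) = -5 - J + 2*b (L(b, J) = 2*b + (-5 - J) = -5 - J + 2*b)
P = -I*√19/3 (P = -√(125 - 201)/6 = -I*√19/3 ≈ -1.453*I)
F = -1/83 (F = 1/(-91 + (-5 - 1*3 + 2*8)) = 1/(-91 + (-5 - 3 + 16)) = 1/(-91 + 8) = 1/(-83) = -1/83 ≈ -0.012048)
F - P = -1/83 - (-1)*I*√19/3 = -1/83 + I*√19/3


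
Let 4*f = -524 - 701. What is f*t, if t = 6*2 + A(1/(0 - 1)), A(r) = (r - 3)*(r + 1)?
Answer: -3675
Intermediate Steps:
A(r) = (1 + r)*(-3 + r) (A(r) = (-3 + r)*(1 + r) = (1 + r)*(-3 + r))
f = -1225/4 (f = (-524 - 701)/4 = (¼)*(-1225) = -1225/4 ≈ -306.25)
t = 12 (t = 6*2 + (-3 + (1/(0 - 1))² - 2/(0 - 1)) = 12 + (-3 + (1/(-1))² - 2/(-1)) = 12 + (-3 + (-1)² - 2*(-1)) = 12 + (-3 + 1 + 2) = 12 + 0 = 12)
f*t = -1225/4*12 = -3675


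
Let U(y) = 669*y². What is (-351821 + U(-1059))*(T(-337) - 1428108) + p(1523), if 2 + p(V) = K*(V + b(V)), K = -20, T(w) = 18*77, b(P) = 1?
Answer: -1069925889893378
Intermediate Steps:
T(w) = 1386
p(V) = -22 - 20*V (p(V) = -2 - 20*(V + 1) = -2 - 20*(1 + V) = -2 + (-20 - 20*V) = -22 - 20*V)
(-351821 + U(-1059))*(T(-337) - 1428108) + p(1523) = (-351821 + 669*(-1059)²)*(1386 - 1428108) + (-22 - 20*1523) = (-351821 + 669*1121481)*(-1426722) + (-22 - 30460) = (-351821 + 750270789)*(-1426722) - 30482 = 749918968*(-1426722) - 30482 = -1069925889862896 - 30482 = -1069925889893378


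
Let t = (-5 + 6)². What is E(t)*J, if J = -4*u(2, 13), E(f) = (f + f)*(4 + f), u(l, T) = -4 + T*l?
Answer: -880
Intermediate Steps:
t = 1 (t = 1² = 1)
E(f) = 2*f*(4 + f) (E(f) = (2*f)*(4 + f) = 2*f*(4 + f))
J = -88 (J = -4*(-4 + 13*2) = -4*(-4 + 26) = -4*22 = -88)
E(t)*J = (2*1*(4 + 1))*(-88) = (2*1*5)*(-88) = 10*(-88) = -880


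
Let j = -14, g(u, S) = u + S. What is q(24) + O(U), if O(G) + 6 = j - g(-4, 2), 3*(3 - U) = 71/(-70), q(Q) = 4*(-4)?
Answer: -34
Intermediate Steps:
g(u, S) = S + u
q(Q) = -16
U = 701/210 (U = 3 - 71/(3*(-70)) = 3 - 71*(-1)/(3*70) = 3 - ⅓*(-71/70) = 3 + 71/210 = 701/210 ≈ 3.3381)
O(G) = -18 (O(G) = -6 + (-14 - (2 - 4)) = -6 + (-14 - 1*(-2)) = -6 + (-14 + 2) = -6 - 12 = -18)
q(24) + O(U) = -16 - 18 = -34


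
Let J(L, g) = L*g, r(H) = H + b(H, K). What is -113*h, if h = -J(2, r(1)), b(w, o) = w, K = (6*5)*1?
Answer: 452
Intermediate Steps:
K = 30 (K = 30*1 = 30)
r(H) = 2*H (r(H) = H + H = 2*H)
h = -4 (h = -2*2*1 = -2*2 = -1*4 = -4)
-113*h = -113*(-4) = 452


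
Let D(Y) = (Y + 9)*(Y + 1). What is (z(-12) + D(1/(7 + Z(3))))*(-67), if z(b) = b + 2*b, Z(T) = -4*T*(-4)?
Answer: 5435308/3025 ≈ 1796.8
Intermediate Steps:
Z(T) = 16*T
z(b) = 3*b
D(Y) = (1 + Y)*(9 + Y) (D(Y) = (9 + Y)*(1 + Y) = (1 + Y)*(9 + Y))
(z(-12) + D(1/(7 + Z(3))))*(-67) = (3*(-12) + (9 + (1/(7 + 16*3))² + 10/(7 + 16*3)))*(-67) = (-36 + (9 + (1/(7 + 48))² + 10/(7 + 48)))*(-67) = (-36 + (9 + (1/55)² + 10/55))*(-67) = (-36 + (9 + (1/55)² + 10*(1/55)))*(-67) = (-36 + (9 + 1/3025 + 2/11))*(-67) = (-36 + 27776/3025)*(-67) = -81124/3025*(-67) = 5435308/3025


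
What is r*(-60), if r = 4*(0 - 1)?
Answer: 240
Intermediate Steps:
r = -4 (r = 4*(-1) = -4)
r*(-60) = -4*(-60) = 240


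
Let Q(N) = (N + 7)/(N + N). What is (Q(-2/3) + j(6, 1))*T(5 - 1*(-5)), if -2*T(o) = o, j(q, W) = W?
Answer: 75/4 ≈ 18.750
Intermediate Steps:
T(o) = -o/2
Q(N) = (7 + N)/(2*N) (Q(N) = (7 + N)/((2*N)) = (7 + N)*(1/(2*N)) = (7 + N)/(2*N))
(Q(-2/3) + j(6, 1))*T(5 - 1*(-5)) = ((7 - 2/3)/(2*((-2/3))) + 1)*(-(5 - 1*(-5))/2) = ((7 - 2*1/3)/(2*((-2*1/3))) + 1)*(-(5 + 5)/2) = ((7 - 2/3)/(2*(-2/3)) + 1)*(-1/2*10) = ((1/2)*(-3/2)*(19/3) + 1)*(-5) = (-19/4 + 1)*(-5) = -15/4*(-5) = 75/4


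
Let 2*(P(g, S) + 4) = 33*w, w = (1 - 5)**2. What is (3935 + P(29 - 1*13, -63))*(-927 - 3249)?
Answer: -17518320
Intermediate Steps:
w = 16 (w = (-4)**2 = 16)
P(g, S) = 260 (P(g, S) = -4 + (33*16)/2 = -4 + (1/2)*528 = -4 + 264 = 260)
(3935 + P(29 - 1*13, -63))*(-927 - 3249) = (3935 + 260)*(-927 - 3249) = 4195*(-4176) = -17518320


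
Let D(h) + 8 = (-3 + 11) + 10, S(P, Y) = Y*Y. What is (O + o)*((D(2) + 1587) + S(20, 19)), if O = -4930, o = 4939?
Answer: 17622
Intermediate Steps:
S(P, Y) = Y²
D(h) = 10 (D(h) = -8 + ((-3 + 11) + 10) = -8 + (8 + 10) = -8 + 18 = 10)
(O + o)*((D(2) + 1587) + S(20, 19)) = (-4930 + 4939)*((10 + 1587) + 19²) = 9*(1597 + 361) = 9*1958 = 17622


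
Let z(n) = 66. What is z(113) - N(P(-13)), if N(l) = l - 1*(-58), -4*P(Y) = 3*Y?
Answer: -7/4 ≈ -1.7500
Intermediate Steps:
P(Y) = -3*Y/4
N(l) = 58 + l (N(l) = l + 58 = 58 + l)
z(113) - N(P(-13)) = 66 - (58 - ¾*(-13)) = 66 - (58 + 39/4) = 66 - 1*271/4 = 66 - 271/4 = -7/4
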